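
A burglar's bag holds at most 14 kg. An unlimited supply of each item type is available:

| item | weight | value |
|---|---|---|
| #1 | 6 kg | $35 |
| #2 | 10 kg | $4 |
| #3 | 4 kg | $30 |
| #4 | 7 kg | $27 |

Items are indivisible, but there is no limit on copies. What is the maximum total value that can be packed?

Best value-per-unit is #3 at 30/4; filling with it alone gives 3×30 = 90.
Optimal mix: 1×#1 + 2×#3 → weight 14, value 95.

$95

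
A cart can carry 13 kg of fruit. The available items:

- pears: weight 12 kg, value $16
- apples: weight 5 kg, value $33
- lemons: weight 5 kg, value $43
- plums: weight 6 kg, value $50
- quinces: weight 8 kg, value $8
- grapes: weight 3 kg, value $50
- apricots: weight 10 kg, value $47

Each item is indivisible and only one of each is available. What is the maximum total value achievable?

Check high-value combinations within 13 kg:
- apples+lemons+grapes: weight 5+5+3=13, value 33+43+50=126
- plums+grapes: weight 6+3=9, value 50+50=100
- grapes+apricots: weight 3+10=13, value 50+47=97
Best: $126.

$126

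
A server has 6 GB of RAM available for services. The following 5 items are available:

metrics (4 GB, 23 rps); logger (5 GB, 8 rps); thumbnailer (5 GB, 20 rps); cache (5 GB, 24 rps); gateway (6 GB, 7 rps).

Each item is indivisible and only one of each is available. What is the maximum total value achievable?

Check high-value combinations within 6 GB:
- cache: memory 5, value 24
- metrics: memory 4, value 23
- thumbnailer: memory 5, value 20
- logger: memory 5, value 8
- gateway: memory 6, value 7
Best: 24 rps.

24 rps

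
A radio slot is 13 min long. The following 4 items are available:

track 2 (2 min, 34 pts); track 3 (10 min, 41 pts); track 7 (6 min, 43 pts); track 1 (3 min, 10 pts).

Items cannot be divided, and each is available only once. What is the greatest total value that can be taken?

Check high-value combinations within 13 min:
- track 2+track 7+track 1: duration 2+6+3=11, value 34+43+10=87
- track 2+track 7: duration 2+6=8, value 34+43=77
- track 2+track 3: duration 2+10=12, value 34+41=75
Best: 87 pts.

87 pts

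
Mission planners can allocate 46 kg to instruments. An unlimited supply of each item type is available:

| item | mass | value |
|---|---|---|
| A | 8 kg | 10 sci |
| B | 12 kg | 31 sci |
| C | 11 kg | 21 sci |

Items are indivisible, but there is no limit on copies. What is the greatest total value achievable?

104 sci

Best value-per-unit is B at 31/12; filling with it alone gives 3×31 = 93.
Optimal mix: 2×B + 2×C → mass 46, value 104.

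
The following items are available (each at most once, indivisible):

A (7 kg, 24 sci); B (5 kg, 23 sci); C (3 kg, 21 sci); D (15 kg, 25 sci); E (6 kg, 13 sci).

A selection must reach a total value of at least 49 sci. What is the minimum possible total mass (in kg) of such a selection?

Subsets with value ≥ 49, sorted by total mass:
- B+C+E: mass 14, value 57
- A+B+C: mass 15, value 68
Minimum mass: 14 kg.

14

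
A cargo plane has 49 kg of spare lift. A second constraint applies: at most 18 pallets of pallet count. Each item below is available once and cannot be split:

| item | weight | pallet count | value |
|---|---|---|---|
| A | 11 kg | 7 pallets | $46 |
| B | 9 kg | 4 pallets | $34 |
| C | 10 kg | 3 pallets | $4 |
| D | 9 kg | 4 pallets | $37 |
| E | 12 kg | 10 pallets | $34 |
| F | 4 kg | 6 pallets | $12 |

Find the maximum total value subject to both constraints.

$121

Feasible sets respecting both limits:
- A+B+C+D: weight 39, pallet count 18, value 121
- A+B+D: weight 29, pallet count 15, value 117
- B+D+E: weight 30, pallet count 18, value 105
- A+D+F: weight 24, pallet count 17, value 95
Best: $121.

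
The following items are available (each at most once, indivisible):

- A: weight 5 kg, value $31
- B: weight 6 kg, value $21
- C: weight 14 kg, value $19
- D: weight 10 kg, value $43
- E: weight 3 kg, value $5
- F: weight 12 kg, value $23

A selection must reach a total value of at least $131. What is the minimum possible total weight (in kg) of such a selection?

47

Subsets with value ≥ 131, sorted by total weight:
- A+B+C+D+F: weight 47, value 137
- A+B+C+D+E+F: weight 50, value 142
Minimum weight: 47 kg.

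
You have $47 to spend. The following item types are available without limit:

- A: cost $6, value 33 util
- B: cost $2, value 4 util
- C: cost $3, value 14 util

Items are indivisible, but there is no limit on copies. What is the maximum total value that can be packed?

249 util

Best value-per-unit is A at 33/6; filling with it alone gives 7×33 = 231.
Optimal mix: 7×A + 1×B + 1×C → cost 47, value 249.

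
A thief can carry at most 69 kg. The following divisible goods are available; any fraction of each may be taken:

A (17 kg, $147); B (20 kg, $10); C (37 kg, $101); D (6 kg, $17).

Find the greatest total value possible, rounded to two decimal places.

Take in order of value per unit:
- A (147/17 per unit): all 17 → value 147, running total 147.00
- D (17/6 per unit): all 6 → value 17, running total 164.00
- C (101/37 per unit): all 37 → value 101, running total 265.00
- B (10/20 per unit): 9 of 20 → value 9×10/20 = 4.5000, running total 269.50
Total 269.50.

269.50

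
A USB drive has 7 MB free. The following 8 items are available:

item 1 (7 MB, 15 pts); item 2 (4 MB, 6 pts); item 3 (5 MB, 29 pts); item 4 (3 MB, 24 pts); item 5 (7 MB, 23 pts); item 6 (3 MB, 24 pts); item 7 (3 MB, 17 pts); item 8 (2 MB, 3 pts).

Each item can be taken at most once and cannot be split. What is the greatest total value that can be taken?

Check high-value combinations within 7 MB:
- item 4+item 6: size 3+3=6, value 24+24=48
- item 4+item 7: size 3+3=6, value 24+17=41
- item 6+item 7: size 3+3=6, value 24+17=41
Best: 48 pts.

48 pts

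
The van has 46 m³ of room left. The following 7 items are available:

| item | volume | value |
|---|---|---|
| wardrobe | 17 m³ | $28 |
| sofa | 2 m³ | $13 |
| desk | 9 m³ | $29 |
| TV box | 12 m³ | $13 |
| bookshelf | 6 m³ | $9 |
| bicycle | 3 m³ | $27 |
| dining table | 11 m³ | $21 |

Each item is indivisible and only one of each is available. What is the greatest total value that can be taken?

Check high-value combinations within 46 m³:
- wardrobe+sofa+desk+bicycle+dining table: volume 17+2+9+3+11=42, value 28+13+29+27+21=118
- wardrobe+desk+bookshelf+bicycle+dining table: volume 17+9+6+3+11=46, value 28+29+9+27+21=114
- sofa+desk+TV box+bookshelf+bicycle+dining table: volume 2+9+12+6+3+11=43, value 13+29+13+9+27+21=112
- wardrobe+sofa+desk+TV box+bicycle: volume 17+2+9+12+3=43, value 28+13+29+13+27=110
- wardrobe+sofa+desk+bookshelf+bicycle: volume 17+2+9+6+3=37, value 28+13+29+9+27=106
Best: $118.

$118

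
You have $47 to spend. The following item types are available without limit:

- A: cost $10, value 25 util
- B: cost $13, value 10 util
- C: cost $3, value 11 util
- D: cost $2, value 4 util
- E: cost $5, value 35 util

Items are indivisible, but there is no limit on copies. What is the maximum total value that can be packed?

Best value-per-unit is E at 35/5; filling with it alone gives 9×35 = 315.
Optimal mix: 1×D + 9×E → cost 47, value 319.

319 util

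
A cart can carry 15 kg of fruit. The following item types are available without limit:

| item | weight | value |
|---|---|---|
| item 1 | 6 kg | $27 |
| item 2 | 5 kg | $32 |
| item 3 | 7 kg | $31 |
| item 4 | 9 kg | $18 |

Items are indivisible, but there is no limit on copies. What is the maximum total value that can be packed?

Best value-per-unit is item 2 at 32/5, and filling with it alone uses weight 3×5=15. No mix of the others beats 3×32 = 96.

$96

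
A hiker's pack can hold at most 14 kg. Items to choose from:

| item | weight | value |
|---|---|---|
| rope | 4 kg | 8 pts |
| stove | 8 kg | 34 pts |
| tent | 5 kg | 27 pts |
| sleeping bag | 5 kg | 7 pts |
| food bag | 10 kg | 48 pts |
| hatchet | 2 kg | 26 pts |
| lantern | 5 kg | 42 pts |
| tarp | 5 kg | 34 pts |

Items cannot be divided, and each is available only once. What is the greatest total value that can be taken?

102 pts

This is a 0/1 knapsack; check combinations near the capacity.
- hatchet+lantern+tarp: weight 2+5+5=12, value 26+42+34=102
- tent+hatchet+lantern: weight 5+2+5=12, value 27+26+42=95
- tent+hatchet+tarp: weight 5+2+5=12, value 27+26+34=87
Best: 102 pts.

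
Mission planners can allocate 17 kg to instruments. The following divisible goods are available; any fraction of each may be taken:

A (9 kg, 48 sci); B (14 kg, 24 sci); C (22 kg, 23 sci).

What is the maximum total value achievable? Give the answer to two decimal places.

61.71

Take in order of value per unit:
- A (48/9 per unit): all 9 → value 48, running total 48.00
- B (24/14 per unit): 8 of 14 → value 8×24/14 = 13.7143, running total 61.71
Total 61.71.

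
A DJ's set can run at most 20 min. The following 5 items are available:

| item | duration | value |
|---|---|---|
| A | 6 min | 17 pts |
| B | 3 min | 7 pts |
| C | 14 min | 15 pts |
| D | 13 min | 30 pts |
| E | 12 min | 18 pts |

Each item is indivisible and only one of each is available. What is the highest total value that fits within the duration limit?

47 pts

Check high-value combinations within 20 min:
- A+D: duration 6+13=19, value 17+30=47
- B+D: duration 3+13=16, value 7+30=37
- A+E: duration 6+12=18, value 17+18=35
- A+C: duration 6+14=20, value 17+15=32
- D: duration 13, value 30
Best: 47 pts.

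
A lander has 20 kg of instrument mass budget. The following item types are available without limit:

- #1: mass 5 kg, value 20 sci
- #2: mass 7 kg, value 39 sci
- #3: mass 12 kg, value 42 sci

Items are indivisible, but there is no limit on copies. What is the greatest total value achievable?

Best value-per-unit is #2 at 39/7; filling with it alone gives 2×39 = 78.
Optimal mix: 1×#1 + 2×#2 → mass 19, value 98.

98 sci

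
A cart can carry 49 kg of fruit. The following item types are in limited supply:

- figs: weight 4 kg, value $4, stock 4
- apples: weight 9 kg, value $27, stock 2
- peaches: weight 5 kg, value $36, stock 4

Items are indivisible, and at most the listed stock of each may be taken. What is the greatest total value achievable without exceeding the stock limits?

$206

Best selections within weight 49 and stock limits:
- 2×figs + 2×apples + 4×peaches: weight 46, value 206
- 1×figs + 2×apples + 4×peaches: weight 42, value 202
- 2×apples + 4×peaches: weight 38, value 198
- 4×figs + 1×apples + 4×peaches: weight 45, value 187
Best: $206.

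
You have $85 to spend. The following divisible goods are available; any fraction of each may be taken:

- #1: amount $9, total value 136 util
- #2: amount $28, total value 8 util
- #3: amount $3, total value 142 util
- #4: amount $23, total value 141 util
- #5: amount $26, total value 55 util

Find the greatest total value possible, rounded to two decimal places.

480.86

Take in order of value per unit:
- #3 (142/3 per unit): all 3 → value 142, running total 142.00
- #1 (136/9 per unit): all 9 → value 136, running total 278.00
- #4 (141/23 per unit): all 23 → value 141, running total 419.00
- #5 (55/26 per unit): all 26 → value 55, running total 474.00
- #2 (8/28 per unit): 24 of 28 → value 24×8/28 = 6.8571, running total 480.86
Total 480.86.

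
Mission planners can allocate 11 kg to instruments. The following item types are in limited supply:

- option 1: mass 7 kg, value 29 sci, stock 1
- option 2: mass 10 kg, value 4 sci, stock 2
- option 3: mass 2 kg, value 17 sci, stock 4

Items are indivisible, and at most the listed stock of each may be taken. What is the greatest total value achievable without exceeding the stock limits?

Top feasible selections:
- 4×option 3: mass 8, value 68
- 1×option 1 + 2×option 3: mass 11, value 63
Best: 68 sci.

68 sci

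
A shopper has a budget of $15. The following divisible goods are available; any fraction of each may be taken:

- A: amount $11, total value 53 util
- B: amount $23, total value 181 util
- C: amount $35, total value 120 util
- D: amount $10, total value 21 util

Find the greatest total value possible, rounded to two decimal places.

118.04

Take in order of value per unit:
- B (181/23 per unit): 15 of 23 → value 15×181/23 = 118.0435, running total 118.04
Total 118.04.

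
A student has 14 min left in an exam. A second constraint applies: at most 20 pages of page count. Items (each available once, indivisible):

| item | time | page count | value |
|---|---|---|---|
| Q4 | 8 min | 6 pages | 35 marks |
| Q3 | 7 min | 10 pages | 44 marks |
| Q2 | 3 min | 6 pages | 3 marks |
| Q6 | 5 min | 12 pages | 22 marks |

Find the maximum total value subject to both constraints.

Feasible sets respecting both limits:
- Q4+Q6: time 13, page count 18, value 57
- Q3+Q2: time 10, page count 16, value 47
- Q3: time 7, page count 10, value 44
Best: 57 marks.

57 marks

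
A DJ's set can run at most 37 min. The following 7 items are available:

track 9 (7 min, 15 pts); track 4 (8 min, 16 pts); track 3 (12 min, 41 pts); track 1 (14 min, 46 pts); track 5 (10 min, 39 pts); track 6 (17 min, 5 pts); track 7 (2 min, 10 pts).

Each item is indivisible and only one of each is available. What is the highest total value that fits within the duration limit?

This is a 0/1 knapsack; check combinations near the capacity.
- track 3+track 1+track 5: duration 12+14+10=36, value 41+46+39=126
- track 4+track 3+track 1+track 7: duration 8+12+14+2=36, value 16+41+46+10=113
- track 9+track 3+track 1+track 7: duration 7+12+14+2=35, value 15+41+46+10=112
- track 4+track 1+track 5+track 7: duration 8+14+10+2=34, value 16+46+39+10=111
Best: 126 pts.

126 pts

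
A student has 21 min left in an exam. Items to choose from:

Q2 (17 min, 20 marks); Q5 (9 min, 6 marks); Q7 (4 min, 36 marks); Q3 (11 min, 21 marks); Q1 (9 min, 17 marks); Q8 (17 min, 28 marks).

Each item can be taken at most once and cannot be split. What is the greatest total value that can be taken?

Check high-value combinations within 21 min:
- Q7+Q8: time 4+17=21, value 36+28=64
- Q7+Q3: time 4+11=15, value 36+21=57
- Q2+Q7: time 17+4=21, value 20+36=56
Best: 64 marks.

64 marks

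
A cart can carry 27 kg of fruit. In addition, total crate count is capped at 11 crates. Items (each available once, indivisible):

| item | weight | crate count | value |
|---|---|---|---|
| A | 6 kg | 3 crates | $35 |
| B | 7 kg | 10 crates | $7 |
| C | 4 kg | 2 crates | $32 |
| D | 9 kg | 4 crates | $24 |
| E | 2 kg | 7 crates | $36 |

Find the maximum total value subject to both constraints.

$91

Feasible sets respecting both limits:
- A+C+D: weight 19, crate count 9, value 91
- A+E: weight 8, crate count 10, value 71
- C+E: weight 6, crate count 9, value 68
Best: $91.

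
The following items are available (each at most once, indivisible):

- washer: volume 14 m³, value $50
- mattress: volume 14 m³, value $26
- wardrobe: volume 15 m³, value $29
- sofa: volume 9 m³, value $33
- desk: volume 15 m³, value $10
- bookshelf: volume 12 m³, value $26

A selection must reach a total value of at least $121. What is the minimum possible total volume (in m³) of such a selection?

Subsets with value ≥ 121, sorted by total volume:
- washer+mattress+sofa+bookshelf: volume 49, value 135
- washer+wardrobe+sofa+bookshelf: volume 50, value 138
Minimum volume: 49 m³.

49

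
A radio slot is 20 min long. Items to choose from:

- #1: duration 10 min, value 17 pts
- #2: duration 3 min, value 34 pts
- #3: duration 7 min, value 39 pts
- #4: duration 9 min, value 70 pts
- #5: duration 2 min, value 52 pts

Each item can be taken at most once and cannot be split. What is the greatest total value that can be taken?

Check high-value combinations within 20 min:
- #3+#4+#5: duration 7+9+2=18, value 39+70+52=161
- #2+#4+#5: duration 3+9+2=14, value 34+70+52=156
- #2+#3+#4: duration 3+7+9=19, value 34+39+70=143
Best: 161 pts.

161 pts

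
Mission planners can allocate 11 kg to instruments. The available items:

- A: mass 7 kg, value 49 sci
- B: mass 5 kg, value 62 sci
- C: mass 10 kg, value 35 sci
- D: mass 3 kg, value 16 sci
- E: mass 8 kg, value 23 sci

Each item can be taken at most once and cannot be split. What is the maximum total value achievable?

78 sci

Check high-value combinations within 11 kg:
- B+D: mass 5+3=8, value 62+16=78
- A+D: mass 7+3=10, value 49+16=65
- B: mass 5, value 62
- A: mass 7, value 49
- D+E: mass 3+8=11, value 16+23=39
Best: 78 sci.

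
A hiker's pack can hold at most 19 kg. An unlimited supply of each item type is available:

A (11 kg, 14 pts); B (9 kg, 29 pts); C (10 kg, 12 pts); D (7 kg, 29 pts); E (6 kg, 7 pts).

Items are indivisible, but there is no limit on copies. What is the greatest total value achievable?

Best value-per-unit is D at 29/7; filling with it alone gives 2×29 = 58.
Optimal mix: 2×B → weight 18, value 58.

58 pts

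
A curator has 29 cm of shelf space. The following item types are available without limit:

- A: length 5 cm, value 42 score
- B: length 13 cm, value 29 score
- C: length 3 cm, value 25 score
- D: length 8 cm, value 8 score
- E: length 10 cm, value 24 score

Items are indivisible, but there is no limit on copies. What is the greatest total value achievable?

Best value-per-unit is A at 42/5; filling with it alone gives 5×42 = 210.
Optimal mix: 4×A + 3×C → length 29, value 243.

243 score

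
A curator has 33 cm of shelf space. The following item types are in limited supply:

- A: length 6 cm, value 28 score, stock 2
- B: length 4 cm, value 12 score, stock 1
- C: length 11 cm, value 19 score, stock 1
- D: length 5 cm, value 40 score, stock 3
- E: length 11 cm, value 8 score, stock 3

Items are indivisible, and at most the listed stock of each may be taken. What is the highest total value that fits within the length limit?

188 score

Top feasible selections:
- 2×A + 1×B + 3×D: length 31, value 188
- 2×A + 3×D: length 27, value 176
Best: 188 score.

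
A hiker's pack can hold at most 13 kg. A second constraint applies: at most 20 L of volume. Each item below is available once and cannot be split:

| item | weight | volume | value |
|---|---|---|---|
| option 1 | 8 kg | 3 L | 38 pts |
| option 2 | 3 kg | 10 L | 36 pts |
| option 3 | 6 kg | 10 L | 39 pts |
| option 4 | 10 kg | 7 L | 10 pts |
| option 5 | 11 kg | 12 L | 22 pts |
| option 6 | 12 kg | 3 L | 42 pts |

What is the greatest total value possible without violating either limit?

75 pts

Feasible sets respecting both limits:
- option 2+option 3: weight 9, volume 20, value 75
- option 1+option 2: weight 11, volume 13, value 74
- option 2+option 4: weight 13, volume 17, value 46
- option 6: weight 12, volume 3, value 42
Best: 75 pts.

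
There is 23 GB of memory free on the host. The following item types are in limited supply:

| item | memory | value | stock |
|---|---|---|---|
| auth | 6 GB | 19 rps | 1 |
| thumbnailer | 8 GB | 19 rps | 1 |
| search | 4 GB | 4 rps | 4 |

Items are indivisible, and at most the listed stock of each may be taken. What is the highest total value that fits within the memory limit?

46 rps

Best selections within memory 23 and stock limits:
- 1×auth + 1×thumbnailer + 2×search: memory 22, value 46
- 1×auth + 1×thumbnailer + 1×search: memory 18, value 42
- 1×auth + 1×thumbnailer: memory 14, value 38
- 1×auth + 4×search: memory 22, value 35
Best: 46 rps.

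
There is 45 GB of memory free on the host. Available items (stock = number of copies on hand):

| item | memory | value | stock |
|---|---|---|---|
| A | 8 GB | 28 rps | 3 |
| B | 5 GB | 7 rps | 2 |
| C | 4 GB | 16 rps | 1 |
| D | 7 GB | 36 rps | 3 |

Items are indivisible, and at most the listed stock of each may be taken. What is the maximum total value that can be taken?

192 rps

Top feasible selections:
- 3×A + 3×D: memory 45, value 192
- 2×A + 1×C + 3×D: memory 41, value 180
- 3×A + 1×C + 2×D: memory 42, value 172
Best: 192 rps.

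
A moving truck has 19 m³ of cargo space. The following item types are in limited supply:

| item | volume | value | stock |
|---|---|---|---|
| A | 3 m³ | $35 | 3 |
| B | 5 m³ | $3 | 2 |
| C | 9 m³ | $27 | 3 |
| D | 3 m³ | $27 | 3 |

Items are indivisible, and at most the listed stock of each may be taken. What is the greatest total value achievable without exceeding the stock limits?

Best selections within volume 19 and stock limits:
- 3×A + 3×D: volume 18, value 186
- 3×A + 2×D: volume 15, value 159
- 2×A + 3×D: volume 15, value 151
- 3×A + 1×B + 1×D: volume 17, value 135
Best: $186.

$186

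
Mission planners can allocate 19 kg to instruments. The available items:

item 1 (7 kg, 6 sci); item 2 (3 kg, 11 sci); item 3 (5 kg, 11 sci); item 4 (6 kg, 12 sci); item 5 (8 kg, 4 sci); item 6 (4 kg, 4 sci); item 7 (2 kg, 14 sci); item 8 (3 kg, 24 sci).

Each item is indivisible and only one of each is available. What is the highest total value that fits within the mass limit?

Check high-value combinations within 19 kg:
- item 2+item 3+item 4+item 7+item 8: mass 3+5+6+2+3=19, value 11+11+12+14+24=72
- item 2+item 4+item 6+item 7+item 8: mass 3+6+4+2+3=18, value 11+12+4+14+24=65
- item 2+item 3+item 6+item 7+item 8: mass 3+5+4+2+3=17, value 11+11+4+14+24=64
- item 2+item 4+item 7+item 8: mass 3+6+2+3=14, value 11+12+14+24=61
- item 3+item 4+item 7+item 8: mass 5+6+2+3=16, value 11+12+14+24=61
Best: 72 sci.

72 sci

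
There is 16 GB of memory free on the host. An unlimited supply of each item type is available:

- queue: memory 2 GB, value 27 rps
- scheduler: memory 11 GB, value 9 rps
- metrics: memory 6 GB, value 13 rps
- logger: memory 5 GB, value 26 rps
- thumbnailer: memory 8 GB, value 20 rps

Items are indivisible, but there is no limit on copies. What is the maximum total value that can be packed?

Best value-per-unit is queue at 27/2, and filling with it alone uses memory 8×2=16. No mix of the others beats 8×27 = 216.

216 rps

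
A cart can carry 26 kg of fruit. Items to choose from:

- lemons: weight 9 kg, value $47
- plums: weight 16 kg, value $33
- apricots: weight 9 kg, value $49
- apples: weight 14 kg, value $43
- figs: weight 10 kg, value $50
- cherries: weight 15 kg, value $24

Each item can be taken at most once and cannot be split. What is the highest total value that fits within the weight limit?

This is a 0/1 knapsack; check combinations near the capacity.
- apricots+figs: weight 9+10=19, value 49+50=99
- lemons+figs: weight 9+10=19, value 47+50=97
- lemons+apricots: weight 9+9=18, value 47+49=96
- apples+figs: weight 14+10=24, value 43+50=93
- apricots+apples: weight 9+14=23, value 49+43=92
Best: $99.

$99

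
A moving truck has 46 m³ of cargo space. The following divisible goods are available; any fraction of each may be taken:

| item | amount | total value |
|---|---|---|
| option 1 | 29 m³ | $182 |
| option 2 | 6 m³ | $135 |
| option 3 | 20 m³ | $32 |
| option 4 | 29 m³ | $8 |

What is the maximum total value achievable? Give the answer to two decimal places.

334.60

Take in order of value per unit:
- option 2 (135/6 per unit): all 6 → value 135, running total 135.00
- option 1 (182/29 per unit): all 29 → value 182, running total 317.00
- option 3 (32/20 per unit): 11 of 20 → value 11×32/20 = 17.6000, running total 334.60
Total 334.60.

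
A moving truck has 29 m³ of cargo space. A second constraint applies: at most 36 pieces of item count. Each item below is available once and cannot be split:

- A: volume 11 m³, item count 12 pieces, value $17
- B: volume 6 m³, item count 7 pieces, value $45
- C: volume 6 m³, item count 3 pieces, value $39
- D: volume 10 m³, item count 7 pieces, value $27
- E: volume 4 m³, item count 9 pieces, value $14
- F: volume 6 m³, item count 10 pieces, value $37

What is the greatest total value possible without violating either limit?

Feasible sets respecting both limits:
- B+C+D+F: volume 28, item count 27, value 148
- A+B+C+F: volume 29, item count 32, value 138
- B+C+E+F: volume 22, item count 29, value 135
- B+C+D+E: volume 26, item count 26, value 125
Best: $148.

$148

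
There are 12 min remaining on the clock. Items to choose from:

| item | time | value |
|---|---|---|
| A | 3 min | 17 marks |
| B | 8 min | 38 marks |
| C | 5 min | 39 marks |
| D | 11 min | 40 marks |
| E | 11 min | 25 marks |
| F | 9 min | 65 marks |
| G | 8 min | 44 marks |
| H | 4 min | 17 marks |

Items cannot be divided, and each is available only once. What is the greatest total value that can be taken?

Check high-value combinations within 12 min:
- A+F: time 3+9=12, value 17+65=82
- A+C+H: time 3+5+4=12, value 17+39+17=73
- F: time 9, value 65
- A+G: time 3+8=11, value 17+44=61
- G+H: time 8+4=12, value 44+17=61
Best: 82 marks.

82 marks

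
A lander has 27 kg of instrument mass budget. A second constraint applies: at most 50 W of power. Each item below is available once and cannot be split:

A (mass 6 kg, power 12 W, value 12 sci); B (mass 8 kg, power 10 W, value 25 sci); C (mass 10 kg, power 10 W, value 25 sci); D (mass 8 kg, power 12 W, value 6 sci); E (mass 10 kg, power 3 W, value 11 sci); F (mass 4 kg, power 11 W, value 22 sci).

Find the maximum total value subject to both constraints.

Feasible sets respecting both limits:
- B+C+F: mass 22, power 31, value 72
- A+B+D+F: mass 26, power 45, value 65
- A+B+C: mass 24, power 32, value 62
Best: 72 sci.

72 sci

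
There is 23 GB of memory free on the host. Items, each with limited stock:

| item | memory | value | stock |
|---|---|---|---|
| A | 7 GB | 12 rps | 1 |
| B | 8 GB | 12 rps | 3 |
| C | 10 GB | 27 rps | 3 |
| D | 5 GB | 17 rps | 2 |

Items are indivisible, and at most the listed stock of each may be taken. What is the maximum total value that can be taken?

Best selections within memory 23 and stock limits:
- 1×C + 2×D: memory 20, value 61
- 1×A + 1×C + 1×D: memory 22, value 56
- 1×B + 1×C + 1×D: memory 23, value 56
Best: 61 rps.

61 rps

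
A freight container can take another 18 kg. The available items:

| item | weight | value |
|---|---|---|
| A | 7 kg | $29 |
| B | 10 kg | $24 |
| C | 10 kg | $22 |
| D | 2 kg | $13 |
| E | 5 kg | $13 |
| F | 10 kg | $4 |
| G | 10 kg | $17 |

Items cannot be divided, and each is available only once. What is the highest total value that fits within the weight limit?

Check high-value combinations within 18 kg:
- A+D+E: weight 7+2+5=14, value 29+13+13=55
- A+B: weight 7+10=17, value 29+24=53
- A+C: weight 7+10=17, value 29+22=51
Best: $55.

$55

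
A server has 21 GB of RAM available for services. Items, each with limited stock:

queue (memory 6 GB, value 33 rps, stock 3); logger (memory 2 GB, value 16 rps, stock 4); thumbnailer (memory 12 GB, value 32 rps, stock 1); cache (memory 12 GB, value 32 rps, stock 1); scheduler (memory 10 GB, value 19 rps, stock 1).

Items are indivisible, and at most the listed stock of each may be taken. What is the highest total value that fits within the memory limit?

Top feasible selections:
- 2×queue + 4×logger: memory 20, value 130
- 3×queue + 1×logger: memory 20, value 115
- 2×queue + 3×logger: memory 18, value 114
- 3×queue: memory 18, value 99
Best: 130 rps.

130 rps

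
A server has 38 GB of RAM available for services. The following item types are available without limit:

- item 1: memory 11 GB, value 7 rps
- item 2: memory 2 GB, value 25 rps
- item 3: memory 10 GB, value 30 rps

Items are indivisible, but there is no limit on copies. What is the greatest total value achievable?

Best value-per-unit is item 2 at 25/2, and filling with it alone uses memory 19×2=38. No mix of the others beats 19×25 = 475.

475 rps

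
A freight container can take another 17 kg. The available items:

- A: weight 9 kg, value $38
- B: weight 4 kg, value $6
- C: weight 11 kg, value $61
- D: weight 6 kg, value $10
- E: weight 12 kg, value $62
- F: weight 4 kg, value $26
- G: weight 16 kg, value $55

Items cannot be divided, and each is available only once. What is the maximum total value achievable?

$88

Check high-value combinations within 17 kg:
- E+F: weight 12+4=16, value 62+26=88
- C+F: weight 11+4=15, value 61+26=87
- C+D: weight 11+6=17, value 61+10=71
- A+B+F: weight 9+4+4=17, value 38+6+26=70
Best: $88.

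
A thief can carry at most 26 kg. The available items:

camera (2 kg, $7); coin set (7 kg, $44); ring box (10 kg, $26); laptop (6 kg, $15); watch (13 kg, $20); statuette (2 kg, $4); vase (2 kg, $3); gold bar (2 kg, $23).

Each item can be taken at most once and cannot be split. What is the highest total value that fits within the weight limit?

$108

Check high-value combinations within 26 kg:
- coin set+ring box+laptop+gold bar: weight 7+10+6+2=25, value 44+26+15+23=108
- camera+coin set+ring box+statuette+vase+gold bar: weight 2+7+10+2+2+2=25, value 7+44+26+4+3+23=107
- camera+coin set+ring box+statuette+gold bar: weight 2+7+10+2+2=23, value 7+44+26+4+23=104
- camera+coin set+ring box+vase+gold bar: weight 2+7+10+2+2=23, value 7+44+26+3+23=103
- camera+coin set+ring box+gold bar: weight 2+7+10+2=21, value 7+44+26+23=100
Best: $108.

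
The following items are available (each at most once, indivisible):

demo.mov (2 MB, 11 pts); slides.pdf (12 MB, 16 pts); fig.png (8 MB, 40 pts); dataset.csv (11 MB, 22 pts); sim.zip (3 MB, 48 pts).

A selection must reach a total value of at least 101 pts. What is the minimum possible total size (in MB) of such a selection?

22

Subsets with value ≥ 101, sorted by total size:
- fig.png+dataset.csv+sim.zip: size 22, value 110
- slides.pdf+fig.png+sim.zip: size 23, value 104
Minimum size: 22 MB.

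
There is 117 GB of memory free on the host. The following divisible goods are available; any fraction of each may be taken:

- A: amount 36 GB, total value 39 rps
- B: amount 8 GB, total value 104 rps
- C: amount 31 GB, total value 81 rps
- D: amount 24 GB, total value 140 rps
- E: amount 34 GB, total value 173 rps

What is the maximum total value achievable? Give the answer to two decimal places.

Take in order of value per unit:
- B (104/8 per unit): all 8 → value 104, running total 104.00
- D (140/24 per unit): all 24 → value 140, running total 244.00
- E (173/34 per unit): all 34 → value 173, running total 417.00
- C (81/31 per unit): all 31 → value 81, running total 498.00
- A (39/36 per unit): 20 of 36 → value 20×39/36 = 21.6667, running total 519.67
Total 519.67.

519.67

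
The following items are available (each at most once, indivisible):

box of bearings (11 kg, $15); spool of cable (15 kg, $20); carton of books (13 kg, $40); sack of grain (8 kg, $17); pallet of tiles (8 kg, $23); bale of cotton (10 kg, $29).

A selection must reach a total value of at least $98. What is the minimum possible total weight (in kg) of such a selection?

Subsets with value ≥ 98, sorted by total weight:
- carton of books+sack of grain+pallet of tiles+bale of cotton: weight 39, value 109
- box of bearings+carton of books+pallet of tiles+bale of cotton: weight 42, value 107
- box of bearings+carton of books+sack of grain+bale of cotton: weight 42, value 101
Minimum weight: 39 kg.

39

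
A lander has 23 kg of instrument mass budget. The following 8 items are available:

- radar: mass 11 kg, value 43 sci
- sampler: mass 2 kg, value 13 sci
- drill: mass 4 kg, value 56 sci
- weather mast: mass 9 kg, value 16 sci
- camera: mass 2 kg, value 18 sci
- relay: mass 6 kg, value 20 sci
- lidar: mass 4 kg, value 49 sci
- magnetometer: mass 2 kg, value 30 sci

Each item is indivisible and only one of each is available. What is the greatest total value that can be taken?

This is a 0/1 knapsack; check combinations near the capacity.
- radar+drill+camera+lidar+magnetometer: mass 11+4+2+4+2=23, value 43+56+18+49+30=196
- radar+sampler+drill+lidar+magnetometer: mass 11+2+4+4+2=23, value 43+13+56+49+30=191
- sampler+drill+camera+relay+lidar+magnetometer: mass 2+4+2+6+4+2=20, value 13+56+18+20+49+30=186
- sampler+drill+weather mast+camera+lidar+magnetometer: mass 2+4+9+2+4+2=23, value 13+56+16+18+49+30=182
Best: 196 sci.

196 sci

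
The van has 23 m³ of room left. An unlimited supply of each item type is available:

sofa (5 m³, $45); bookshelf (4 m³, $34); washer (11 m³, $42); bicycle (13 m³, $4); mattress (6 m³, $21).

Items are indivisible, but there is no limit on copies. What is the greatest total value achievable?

$203

Best value-per-unit is sofa at 45/5; filling with it alone gives 4×45 = 180.
Optimal mix: 3×sofa + 2×bookshelf → volume 23, value 203.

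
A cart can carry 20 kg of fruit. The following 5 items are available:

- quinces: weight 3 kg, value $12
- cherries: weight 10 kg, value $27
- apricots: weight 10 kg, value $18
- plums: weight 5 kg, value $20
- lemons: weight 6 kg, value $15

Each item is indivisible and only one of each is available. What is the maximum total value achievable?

Check high-value combinations within 20 kg:
- quinces+cherries+plums: weight 3+10+5=18, value 12+27+20=59
- quinces+cherries+lemons: weight 3+10+6=19, value 12+27+15=54
- quinces+apricots+plums: weight 3+10+5=18, value 12+18+20=50
- quinces+plums+lemons: weight 3+5+6=14, value 12+20+15=47
Best: $59.

$59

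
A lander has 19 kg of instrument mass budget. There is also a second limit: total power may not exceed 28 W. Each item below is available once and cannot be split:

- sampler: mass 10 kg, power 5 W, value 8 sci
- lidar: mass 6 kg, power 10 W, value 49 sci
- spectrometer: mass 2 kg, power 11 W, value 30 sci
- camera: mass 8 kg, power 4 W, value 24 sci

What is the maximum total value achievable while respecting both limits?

Feasible sets respecting both limits:
- lidar+spectrometer+camera: mass 16, power 25, value 103
- sampler+lidar+spectrometer: mass 18, power 26, value 87
- lidar+spectrometer: mass 8, power 21, value 79
Best: 103 sci.

103 sci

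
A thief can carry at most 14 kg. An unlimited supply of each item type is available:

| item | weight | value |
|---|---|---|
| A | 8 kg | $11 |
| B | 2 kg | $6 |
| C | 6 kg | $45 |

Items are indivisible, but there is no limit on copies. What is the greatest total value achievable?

Best value-per-unit is C at 45/6; filling with it alone gives 2×45 = 90.
Optimal mix: 1×B + 2×C → weight 14, value 96.

$96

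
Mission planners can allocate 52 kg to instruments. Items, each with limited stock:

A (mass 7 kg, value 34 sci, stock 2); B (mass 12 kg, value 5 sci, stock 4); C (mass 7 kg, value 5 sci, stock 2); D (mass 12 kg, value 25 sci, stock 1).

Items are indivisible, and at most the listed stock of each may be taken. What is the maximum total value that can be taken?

108 sci

Top feasible selections:
- 2×A + 1×B + 2×C + 1×D: mass 52, value 108
- 2×A + 2×C + 1×D: mass 40, value 103
- 2×A + 1×B + 1×C + 1×D: mass 45, value 103
Best: 108 sci.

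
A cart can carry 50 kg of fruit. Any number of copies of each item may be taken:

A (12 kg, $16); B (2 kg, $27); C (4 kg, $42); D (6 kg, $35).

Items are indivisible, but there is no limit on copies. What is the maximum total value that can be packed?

Best value-per-unit is B at 27/2, and filling with it alone uses weight 25×2=50. No mix of the others beats 25×27 = 675.

$675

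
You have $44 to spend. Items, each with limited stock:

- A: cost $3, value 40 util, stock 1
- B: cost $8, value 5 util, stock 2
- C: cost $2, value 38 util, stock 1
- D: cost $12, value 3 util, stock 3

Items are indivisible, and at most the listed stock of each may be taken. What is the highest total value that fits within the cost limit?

91 util

Best selections within cost 44 and stock limits:
- 1×A + 2×B + 1×C + 1×D: cost 33, value 91
- 1×A + 1×B + 1×C + 2×D: cost 37, value 89
Best: 91 util.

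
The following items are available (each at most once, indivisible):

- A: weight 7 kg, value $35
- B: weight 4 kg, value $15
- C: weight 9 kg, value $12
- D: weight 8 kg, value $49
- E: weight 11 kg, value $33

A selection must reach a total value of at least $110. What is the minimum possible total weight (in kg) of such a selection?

26

Subsets with value ≥ 110, sorted by total weight:
- A+D+E: weight 26, value 117
- A+B+C+D: weight 28, value 111
- A+B+D+E: weight 30, value 132
- A+C+D+E: weight 35, value 129
Minimum weight: 26 kg.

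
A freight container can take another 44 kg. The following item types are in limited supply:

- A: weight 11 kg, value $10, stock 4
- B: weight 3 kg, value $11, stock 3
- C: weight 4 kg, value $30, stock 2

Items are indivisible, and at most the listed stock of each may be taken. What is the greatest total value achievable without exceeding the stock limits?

$113

Best selections within weight 44 and stock limits:
- 2×A + 3×B + 2×C: weight 39, value 113
- 1×A + 3×B + 2×C: weight 28, value 103
Best: $113.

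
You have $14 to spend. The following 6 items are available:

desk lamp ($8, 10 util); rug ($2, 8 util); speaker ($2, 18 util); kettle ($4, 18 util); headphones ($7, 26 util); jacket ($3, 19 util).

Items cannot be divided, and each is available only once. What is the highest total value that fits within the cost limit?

71 util

This is a 0/1 knapsack; check combinations near the capacity.
- rug+speaker+headphones+jacket: cost 2+2+7+3=14, value 8+18+26+19=71
- rug+speaker+kettle+jacket: cost 2+2+4+3=11, value 8+18+18+19=63
- speaker+headphones+jacket: cost 2+7+3=12, value 18+26+19=63
- kettle+headphones+jacket: cost 4+7+3=14, value 18+26+19=63
- speaker+kettle+headphones: cost 2+4+7=13, value 18+18+26=62
Best: 71 util.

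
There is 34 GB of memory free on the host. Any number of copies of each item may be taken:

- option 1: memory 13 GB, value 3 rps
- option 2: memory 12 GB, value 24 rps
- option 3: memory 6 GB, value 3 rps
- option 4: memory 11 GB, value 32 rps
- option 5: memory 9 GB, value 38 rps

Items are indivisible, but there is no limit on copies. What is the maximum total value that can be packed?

Best value-per-unit is option 5 at 38/9; filling with it alone gives 3×38 = 114.
Optimal mix: 1×option 3 + 3×option 5 → memory 33, value 117.

117 rps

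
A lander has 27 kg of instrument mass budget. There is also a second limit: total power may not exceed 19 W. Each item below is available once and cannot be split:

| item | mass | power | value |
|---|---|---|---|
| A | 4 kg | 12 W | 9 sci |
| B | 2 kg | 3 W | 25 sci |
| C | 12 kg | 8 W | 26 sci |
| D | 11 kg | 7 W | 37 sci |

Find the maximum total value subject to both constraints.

88 sci

Feasible sets respecting both limits:
- B+C+D: mass 25, power 18, value 88
- C+D: mass 23, power 15, value 63
- B+D: mass 13, power 10, value 62
Best: 88 sci.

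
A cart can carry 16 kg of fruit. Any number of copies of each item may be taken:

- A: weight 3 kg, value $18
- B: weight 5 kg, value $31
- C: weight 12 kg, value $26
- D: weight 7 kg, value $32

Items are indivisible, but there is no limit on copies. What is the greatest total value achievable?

Best value-per-unit is B at 31/5; filling with it alone gives 3×31 = 93.
Optimal mix: 2×A + 2×B → weight 16, value 98.

$98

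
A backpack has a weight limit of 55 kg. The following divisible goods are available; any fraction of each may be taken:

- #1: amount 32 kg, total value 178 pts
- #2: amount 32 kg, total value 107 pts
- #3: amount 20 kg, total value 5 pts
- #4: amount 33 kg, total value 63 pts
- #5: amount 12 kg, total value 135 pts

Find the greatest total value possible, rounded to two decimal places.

349.78

Take in order of value per unit:
- #5 (135/12 per unit): all 12 → value 135, running total 135.00
- #1 (178/32 per unit): all 32 → value 178, running total 313.00
- #2 (107/32 per unit): 11 of 32 → value 11×107/32 = 36.7813, running total 349.78
Total 349.78.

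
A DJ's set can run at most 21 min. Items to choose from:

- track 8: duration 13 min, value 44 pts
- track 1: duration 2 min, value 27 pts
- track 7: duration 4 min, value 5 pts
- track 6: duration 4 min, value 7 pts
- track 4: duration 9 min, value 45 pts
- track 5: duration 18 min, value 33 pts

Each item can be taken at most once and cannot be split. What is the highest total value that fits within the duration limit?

84 pts

Check high-value combinations within 21 min:
- track 1+track 7+track 6+track 4: duration 2+4+4+9=19, value 27+5+7+45=84
- track 1+track 6+track 4: duration 2+4+9=15, value 27+7+45=79
- track 8+track 1+track 6: duration 13+2+4=19, value 44+27+7=78
- track 1+track 7+track 4: duration 2+4+9=15, value 27+5+45=77
Best: 84 pts.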